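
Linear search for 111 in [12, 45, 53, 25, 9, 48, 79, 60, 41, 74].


i=0: 12!=111
i=1: 45!=111
i=2: 53!=111
i=3: 25!=111
i=4: 9!=111
i=5: 48!=111
i=6: 79!=111
i=7: 60!=111
i=8: 41!=111
i=9: 74!=111

Not found, 10 comps


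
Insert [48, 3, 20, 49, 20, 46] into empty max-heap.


Insert 48: [48]
Insert 3: [48, 3]
Insert 20: [48, 3, 20]
Insert 49: [49, 48, 20, 3]
Insert 20: [49, 48, 20, 3, 20]
Insert 46: [49, 48, 46, 3, 20, 20]

Final heap: [49, 48, 46, 3, 20, 20]


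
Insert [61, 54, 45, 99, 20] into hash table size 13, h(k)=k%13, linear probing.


Insert 61: h=9 -> slot 9
Insert 54: h=2 -> slot 2
Insert 45: h=6 -> slot 6
Insert 99: h=8 -> slot 8
Insert 20: h=7 -> slot 7

Table: [None, None, 54, None, None, None, 45, 20, 99, 61, None, None, None]


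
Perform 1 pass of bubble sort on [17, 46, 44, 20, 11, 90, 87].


Initial: [17, 46, 44, 20, 11, 90, 87]
Pass 1: [17, 44, 20, 11, 46, 87, 90] (4 swaps)

After 1 pass: [17, 44, 20, 11, 46, 87, 90]


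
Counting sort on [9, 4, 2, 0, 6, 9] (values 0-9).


Input: [9, 4, 2, 0, 6, 9]
Counts: [1, 0, 1, 0, 1, 0, 1, 0, 0, 2]

Sorted: [0, 2, 4, 6, 9, 9]


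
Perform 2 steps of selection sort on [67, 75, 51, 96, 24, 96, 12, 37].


Initial: [67, 75, 51, 96, 24, 96, 12, 37]
Step 1: min=12 at 6
  Swap: [12, 75, 51, 96, 24, 96, 67, 37]
Step 2: min=24 at 4
  Swap: [12, 24, 51, 96, 75, 96, 67, 37]

After 2 steps: [12, 24, 51, 96, 75, 96, 67, 37]


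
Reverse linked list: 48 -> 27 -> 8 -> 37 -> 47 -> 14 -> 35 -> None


Step 1: curr=48, set curr.next=prev(None) | reversed so far: 48
Step 2: curr=27, set curr.next=prev(48) | reversed so far: 27 -> 48
Step 3: curr=8, set curr.next=prev(27) | reversed so far: 8 -> 27 -> 48
Step 4: curr=37, set curr.next=prev(8) | reversed so far: 37 -> 8 -> 27 -> 48
Step 5: curr=47, set curr.next=prev(37) | reversed so far: 47 -> 37 -> 8 -> 27 -> 48
Step 6: curr=14, set curr.next=prev(47) | reversed so far: 14 -> 47 -> 37 -> 8 -> 27 -> 48
Step 7: curr=35, set curr.next=prev(14) | reversed so far: 35 -> 14 -> 47 -> 37 -> 8 -> 27 -> 48

35 -> 14 -> 47 -> 37 -> 8 -> 27 -> 48 -> None


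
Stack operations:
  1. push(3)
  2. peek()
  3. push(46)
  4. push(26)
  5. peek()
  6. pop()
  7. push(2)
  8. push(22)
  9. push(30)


push(3) -> [3]
peek()->3
push(46) -> [3, 46]
push(26) -> [3, 46, 26]
peek()->26
pop()->26, [3, 46]
push(2) -> [3, 46, 2]
push(22) -> [3, 46, 2, 22]
push(30) -> [3, 46, 2, 22, 30]

Final stack: [3, 46, 2, 22, 30]


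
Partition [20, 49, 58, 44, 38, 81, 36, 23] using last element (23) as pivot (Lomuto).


Pivot: 23
  20 <= 23: advance i (no swap)
Place pivot at 1: [20, 23, 58, 44, 38, 81, 36, 49]

Partitioned: [20, 23, 58, 44, 38, 81, 36, 49]


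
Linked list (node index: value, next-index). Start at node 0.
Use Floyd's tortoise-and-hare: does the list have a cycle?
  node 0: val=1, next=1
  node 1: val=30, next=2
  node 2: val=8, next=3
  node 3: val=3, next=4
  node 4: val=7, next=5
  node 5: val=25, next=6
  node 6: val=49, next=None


Floyd's tortoise (slow, +1) and hare (fast, +2):
  init: slow=0, fast=0
  step 1: slow=1, fast=2
  step 2: slow=2, fast=4
  step 3: slow=3, fast=6
  step 4: fast -> None, no cycle

Cycle: no


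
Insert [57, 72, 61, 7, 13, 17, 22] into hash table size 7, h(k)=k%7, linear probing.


Insert 57: h=1 -> slot 1
Insert 72: h=2 -> slot 2
Insert 61: h=5 -> slot 5
Insert 7: h=0 -> slot 0
Insert 13: h=6 -> slot 6
Insert 17: h=3 -> slot 3
Insert 22: h=1, 3 probes -> slot 4

Table: [7, 57, 72, 17, 22, 61, 13]


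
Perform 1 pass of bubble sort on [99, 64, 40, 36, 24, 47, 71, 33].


Initial: [99, 64, 40, 36, 24, 47, 71, 33]
Pass 1: [64, 40, 36, 24, 47, 71, 33, 99] (7 swaps)

After 1 pass: [64, 40, 36, 24, 47, 71, 33, 99]


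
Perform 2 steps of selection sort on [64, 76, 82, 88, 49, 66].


Initial: [64, 76, 82, 88, 49, 66]
Step 1: min=49 at 4
  Swap: [49, 76, 82, 88, 64, 66]
Step 2: min=64 at 4
  Swap: [49, 64, 82, 88, 76, 66]

After 2 steps: [49, 64, 82, 88, 76, 66]


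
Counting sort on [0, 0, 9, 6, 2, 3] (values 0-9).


Input: [0, 0, 9, 6, 2, 3]
Counts: [2, 0, 1, 1, 0, 0, 1, 0, 0, 1]

Sorted: [0, 0, 2, 3, 6, 9]


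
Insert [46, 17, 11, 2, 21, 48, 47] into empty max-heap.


Insert 46: [46]
Insert 17: [46, 17]
Insert 11: [46, 17, 11]
Insert 2: [46, 17, 11, 2]
Insert 21: [46, 21, 11, 2, 17]
Insert 48: [48, 21, 46, 2, 17, 11]
Insert 47: [48, 21, 47, 2, 17, 11, 46]

Final heap: [48, 21, 47, 2, 17, 11, 46]


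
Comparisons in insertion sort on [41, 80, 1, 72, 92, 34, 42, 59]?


Algorithm: insertion sort
Input: [41, 80, 1, 72, 92, 34, 42, 59]
Sorted: [1, 34, 41, 42, 59, 72, 80, 92]

19


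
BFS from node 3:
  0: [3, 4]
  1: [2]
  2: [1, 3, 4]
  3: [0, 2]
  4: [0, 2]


Visit 3, enqueue [0, 2]
Visit 0, enqueue [4]
Visit 2, enqueue [1]
Visit 4, enqueue []
Visit 1, enqueue []

BFS order: [3, 0, 2, 4, 1]


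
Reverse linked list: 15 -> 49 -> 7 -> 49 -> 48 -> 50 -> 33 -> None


Step 1: curr=15, set curr.next=prev(None) | reversed so far: 15
Step 2: curr=49, set curr.next=prev(15) | reversed so far: 49 -> 15
Step 3: curr=7, set curr.next=prev(49) | reversed so far: 7 -> 49 -> 15
Step 4: curr=49, set curr.next=prev(7) | reversed so far: 49 -> 7 -> 49 -> 15
Step 5: curr=48, set curr.next=prev(49) | reversed so far: 48 -> 49 -> 7 -> 49 -> 15
Step 6: curr=50, set curr.next=prev(48) | reversed so far: 50 -> 48 -> 49 -> 7 -> 49 -> 15
Step 7: curr=33, set curr.next=prev(50) | reversed so far: 33 -> 50 -> 48 -> 49 -> 7 -> 49 -> 15

33 -> 50 -> 48 -> 49 -> 7 -> 49 -> 15 -> None


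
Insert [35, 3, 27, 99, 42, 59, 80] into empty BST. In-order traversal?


Insert 35: root
Insert 3: L from 35
Insert 27: L from 35 -> R from 3
Insert 99: R from 35
Insert 42: R from 35 -> L from 99
Insert 59: R from 35 -> L from 99 -> R from 42
Insert 80: R from 35 -> L from 99 -> R from 42 -> R from 59

In-order: [3, 27, 35, 42, 59, 80, 99]


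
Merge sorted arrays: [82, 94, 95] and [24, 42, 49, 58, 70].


Take 24 from B
Take 42 from B
Take 49 from B
Take 58 from B
Take 70 from B

Merged: [24, 42, 49, 58, 70, 82, 94, 95]


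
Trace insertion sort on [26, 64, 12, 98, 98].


Initial: [26, 64, 12, 98, 98]
Insert 64: [26, 64, 12, 98, 98]
Insert 12: [12, 26, 64, 98, 98]
Insert 98: [12, 26, 64, 98, 98]
Insert 98: [12, 26, 64, 98, 98]

Sorted: [12, 26, 64, 98, 98]


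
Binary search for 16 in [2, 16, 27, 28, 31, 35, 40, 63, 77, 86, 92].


Step 1: lo=0, hi=10, mid=5, val=35
Step 2: lo=0, hi=4, mid=2, val=27
Step 3: lo=0, hi=1, mid=0, val=2
Step 4: lo=1, hi=1, mid=1, val=16

Found at index 1


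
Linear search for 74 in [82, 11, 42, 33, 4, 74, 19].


i=0: 82!=74
i=1: 11!=74
i=2: 42!=74
i=3: 33!=74
i=4: 4!=74
i=5: 74==74 found!

Found at 5, 6 comps


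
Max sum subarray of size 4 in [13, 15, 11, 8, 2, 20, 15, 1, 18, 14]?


[0:4]: 47
[1:5]: 36
[2:6]: 41
[3:7]: 45
[4:8]: 38
[5:9]: 54
[6:10]: 48

Max: 54 at [5:9]


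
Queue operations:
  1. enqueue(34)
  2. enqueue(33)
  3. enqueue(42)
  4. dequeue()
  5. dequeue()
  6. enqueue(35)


enqueue(34) -> [34]
enqueue(33) -> [34, 33]
enqueue(42) -> [34, 33, 42]
dequeue()->34, [33, 42]
dequeue()->33, [42]
enqueue(35) -> [42, 35]

Final queue: [42, 35]


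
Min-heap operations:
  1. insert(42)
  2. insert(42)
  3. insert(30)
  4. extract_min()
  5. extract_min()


insert(42) -> [42]
insert(42) -> [42, 42]
insert(30) -> [30, 42, 42]
extract_min()->30, [42, 42]
extract_min()->42, [42]

Final heap: [42]


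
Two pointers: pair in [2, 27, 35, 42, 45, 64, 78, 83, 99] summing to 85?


lo=0(2)+hi=8(99)=101
lo=0(2)+hi=7(83)=85

Yes: 2+83=85


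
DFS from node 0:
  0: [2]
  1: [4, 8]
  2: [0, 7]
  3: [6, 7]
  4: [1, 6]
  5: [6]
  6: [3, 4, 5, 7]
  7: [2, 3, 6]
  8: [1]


Visit 0, push [2]
Visit 2, push [7]
Visit 7, push [6, 3]
Visit 3, push [6]
Visit 6, push [5, 4]
Visit 4, push [1]
Visit 1, push [8]
Visit 8, push []
Visit 5, push []

DFS order: [0, 2, 7, 3, 6, 4, 1, 8, 5]


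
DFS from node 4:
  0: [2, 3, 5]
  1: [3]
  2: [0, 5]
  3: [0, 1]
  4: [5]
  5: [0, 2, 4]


Visit 4, push [5]
Visit 5, push [2, 0]
Visit 0, push [3, 2]
Visit 2, push []
Visit 3, push [1]
Visit 1, push []

DFS order: [4, 5, 0, 2, 3, 1]


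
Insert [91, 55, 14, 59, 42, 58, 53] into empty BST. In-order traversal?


Insert 91: root
Insert 55: L from 91
Insert 14: L from 91 -> L from 55
Insert 59: L from 91 -> R from 55
Insert 42: L from 91 -> L from 55 -> R from 14
Insert 58: L from 91 -> R from 55 -> L from 59
Insert 53: L from 91 -> L from 55 -> R from 14 -> R from 42

In-order: [14, 42, 53, 55, 58, 59, 91]


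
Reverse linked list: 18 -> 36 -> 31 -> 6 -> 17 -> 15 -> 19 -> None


Step 1: curr=18, set curr.next=prev(None) | reversed so far: 18
Step 2: curr=36, set curr.next=prev(18) | reversed so far: 36 -> 18
Step 3: curr=31, set curr.next=prev(36) | reversed so far: 31 -> 36 -> 18
Step 4: curr=6, set curr.next=prev(31) | reversed so far: 6 -> 31 -> 36 -> 18
Step 5: curr=17, set curr.next=prev(6) | reversed so far: 17 -> 6 -> 31 -> 36 -> 18
Step 6: curr=15, set curr.next=prev(17) | reversed so far: 15 -> 17 -> 6 -> 31 -> 36 -> 18
Step 7: curr=19, set curr.next=prev(15) | reversed so far: 19 -> 15 -> 17 -> 6 -> 31 -> 36 -> 18

19 -> 15 -> 17 -> 6 -> 31 -> 36 -> 18 -> None


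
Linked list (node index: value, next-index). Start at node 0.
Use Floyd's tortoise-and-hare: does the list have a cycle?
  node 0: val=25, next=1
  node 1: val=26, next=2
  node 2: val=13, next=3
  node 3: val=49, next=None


Floyd's tortoise (slow, +1) and hare (fast, +2):
  init: slow=0, fast=0
  step 1: slow=1, fast=2
  step 2: fast 2->3->None, no cycle

Cycle: no


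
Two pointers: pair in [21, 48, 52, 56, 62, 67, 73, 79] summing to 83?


lo=0(21)+hi=7(79)=100
lo=0(21)+hi=6(73)=94
lo=0(21)+hi=5(67)=88
lo=0(21)+hi=4(62)=83

Yes: 21+62=83


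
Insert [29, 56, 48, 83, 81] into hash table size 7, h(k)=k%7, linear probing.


Insert 29: h=1 -> slot 1
Insert 56: h=0 -> slot 0
Insert 48: h=6 -> slot 6
Insert 83: h=6, 3 probes -> slot 2
Insert 81: h=4 -> slot 4

Table: [56, 29, 83, None, 81, None, 48]


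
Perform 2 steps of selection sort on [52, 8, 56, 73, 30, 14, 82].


Initial: [52, 8, 56, 73, 30, 14, 82]
Step 1: min=8 at 1
  Swap: [8, 52, 56, 73, 30, 14, 82]
Step 2: min=14 at 5
  Swap: [8, 14, 56, 73, 30, 52, 82]

After 2 steps: [8, 14, 56, 73, 30, 52, 82]


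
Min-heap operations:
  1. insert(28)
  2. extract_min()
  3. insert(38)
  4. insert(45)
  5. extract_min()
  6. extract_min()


insert(28) -> [28]
extract_min()->28, []
insert(38) -> [38]
insert(45) -> [38, 45]
extract_min()->38, [45]
extract_min()->45, []

Final heap: []


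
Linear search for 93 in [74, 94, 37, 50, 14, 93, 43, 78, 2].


i=0: 74!=93
i=1: 94!=93
i=2: 37!=93
i=3: 50!=93
i=4: 14!=93
i=5: 93==93 found!

Found at 5, 6 comps


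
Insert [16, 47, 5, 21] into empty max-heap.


Insert 16: [16]
Insert 47: [47, 16]
Insert 5: [47, 16, 5]
Insert 21: [47, 21, 5, 16]

Final heap: [47, 21, 5, 16]


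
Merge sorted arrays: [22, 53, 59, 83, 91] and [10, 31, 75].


Take 10 from B
Take 22 from A
Take 31 from B
Take 53 from A
Take 59 from A
Take 75 from B

Merged: [10, 22, 31, 53, 59, 75, 83, 91]


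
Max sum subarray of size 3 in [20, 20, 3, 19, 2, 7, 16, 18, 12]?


[0:3]: 43
[1:4]: 42
[2:5]: 24
[3:6]: 28
[4:7]: 25
[5:8]: 41
[6:9]: 46

Max: 46 at [6:9]


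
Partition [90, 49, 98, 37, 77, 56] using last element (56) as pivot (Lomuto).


Pivot: 56
  49 <= 56: swap -> [49, 90, 98, 37, 77, 56]
  37 <= 56: swap -> [49, 37, 98, 90, 77, 56]
Place pivot at 2: [49, 37, 56, 90, 77, 98]

Partitioned: [49, 37, 56, 90, 77, 98]


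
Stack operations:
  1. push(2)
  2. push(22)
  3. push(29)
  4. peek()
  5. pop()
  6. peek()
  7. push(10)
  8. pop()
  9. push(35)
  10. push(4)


push(2) -> [2]
push(22) -> [2, 22]
push(29) -> [2, 22, 29]
peek()->29
pop()->29, [2, 22]
peek()->22
push(10) -> [2, 22, 10]
pop()->10, [2, 22]
push(35) -> [2, 22, 35]
push(4) -> [2, 22, 35, 4]

Final stack: [2, 22, 35, 4]


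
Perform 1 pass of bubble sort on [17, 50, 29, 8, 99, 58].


Initial: [17, 50, 29, 8, 99, 58]
Pass 1: [17, 29, 8, 50, 58, 99] (3 swaps)

After 1 pass: [17, 29, 8, 50, 58, 99]


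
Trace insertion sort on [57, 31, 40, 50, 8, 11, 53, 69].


Initial: [57, 31, 40, 50, 8, 11, 53, 69]
Insert 31: [31, 57, 40, 50, 8, 11, 53, 69]
Insert 40: [31, 40, 57, 50, 8, 11, 53, 69]
Insert 50: [31, 40, 50, 57, 8, 11, 53, 69]
Insert 8: [8, 31, 40, 50, 57, 11, 53, 69]
Insert 11: [8, 11, 31, 40, 50, 57, 53, 69]
Insert 53: [8, 11, 31, 40, 50, 53, 57, 69]
Insert 69: [8, 11, 31, 40, 50, 53, 57, 69]

Sorted: [8, 11, 31, 40, 50, 53, 57, 69]


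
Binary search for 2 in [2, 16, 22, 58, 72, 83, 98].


Step 1: lo=0, hi=6, mid=3, val=58
Step 2: lo=0, hi=2, mid=1, val=16
Step 3: lo=0, hi=0, mid=0, val=2

Found at index 0


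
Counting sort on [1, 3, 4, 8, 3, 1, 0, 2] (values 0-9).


Input: [1, 3, 4, 8, 3, 1, 0, 2]
Counts: [1, 2, 1, 2, 1, 0, 0, 0, 1, 0]

Sorted: [0, 1, 1, 2, 3, 3, 4, 8]


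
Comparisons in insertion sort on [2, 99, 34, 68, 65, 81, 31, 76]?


Algorithm: insertion sort
Input: [2, 99, 34, 68, 65, 81, 31, 76]
Sorted: [2, 31, 34, 65, 68, 76, 81, 99]

19


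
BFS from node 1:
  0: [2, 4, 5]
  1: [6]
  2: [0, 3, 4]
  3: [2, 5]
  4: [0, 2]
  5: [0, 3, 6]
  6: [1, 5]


Visit 1, enqueue [6]
Visit 6, enqueue [5]
Visit 5, enqueue [0, 3]
Visit 0, enqueue [2, 4]
Visit 3, enqueue []
Visit 2, enqueue []
Visit 4, enqueue []

BFS order: [1, 6, 5, 0, 3, 2, 4]


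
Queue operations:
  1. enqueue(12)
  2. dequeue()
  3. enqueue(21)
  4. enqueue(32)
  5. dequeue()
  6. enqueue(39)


enqueue(12) -> [12]
dequeue()->12, []
enqueue(21) -> [21]
enqueue(32) -> [21, 32]
dequeue()->21, [32]
enqueue(39) -> [32, 39]

Final queue: [32, 39]


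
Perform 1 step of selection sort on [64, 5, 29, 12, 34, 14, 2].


Initial: [64, 5, 29, 12, 34, 14, 2]
Step 1: min=2 at 6
  Swap: [2, 5, 29, 12, 34, 14, 64]

After 1 step: [2, 5, 29, 12, 34, 14, 64]


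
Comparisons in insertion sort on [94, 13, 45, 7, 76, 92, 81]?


Algorithm: insertion sort
Input: [94, 13, 45, 7, 76, 92, 81]
Sorted: [7, 13, 45, 76, 81, 92, 94]

13


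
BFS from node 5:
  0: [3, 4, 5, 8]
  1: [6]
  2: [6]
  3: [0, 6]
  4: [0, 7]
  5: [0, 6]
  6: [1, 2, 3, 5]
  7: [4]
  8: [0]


Visit 5, enqueue [0, 6]
Visit 0, enqueue [3, 4, 8]
Visit 6, enqueue [1, 2]
Visit 3, enqueue []
Visit 4, enqueue [7]
Visit 8, enqueue []
Visit 1, enqueue []
Visit 2, enqueue []
Visit 7, enqueue []

BFS order: [5, 0, 6, 3, 4, 8, 1, 2, 7]


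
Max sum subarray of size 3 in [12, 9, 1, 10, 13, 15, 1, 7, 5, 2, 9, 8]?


[0:3]: 22
[1:4]: 20
[2:5]: 24
[3:6]: 38
[4:7]: 29
[5:8]: 23
[6:9]: 13
[7:10]: 14
[8:11]: 16
[9:12]: 19

Max: 38 at [3:6]


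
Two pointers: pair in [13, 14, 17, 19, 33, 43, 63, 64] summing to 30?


lo=0(13)+hi=7(64)=77
lo=0(13)+hi=6(63)=76
lo=0(13)+hi=5(43)=56
lo=0(13)+hi=4(33)=46
lo=0(13)+hi=3(19)=32
lo=0(13)+hi=2(17)=30

Yes: 13+17=30


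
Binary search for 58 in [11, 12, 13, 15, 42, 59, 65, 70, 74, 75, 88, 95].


Step 1: lo=0, hi=11, mid=5, val=59
Step 2: lo=0, hi=4, mid=2, val=13
Step 3: lo=3, hi=4, mid=3, val=15
Step 4: lo=4, hi=4, mid=4, val=42

Not found


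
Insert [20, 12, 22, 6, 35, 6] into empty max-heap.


Insert 20: [20]
Insert 12: [20, 12]
Insert 22: [22, 12, 20]
Insert 6: [22, 12, 20, 6]
Insert 35: [35, 22, 20, 6, 12]
Insert 6: [35, 22, 20, 6, 12, 6]

Final heap: [35, 22, 20, 6, 12, 6]


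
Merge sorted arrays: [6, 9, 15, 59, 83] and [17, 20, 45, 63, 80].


Take 6 from A
Take 9 from A
Take 15 from A
Take 17 from B
Take 20 from B
Take 45 from B
Take 59 from A
Take 63 from B
Take 80 from B

Merged: [6, 9, 15, 17, 20, 45, 59, 63, 80, 83]


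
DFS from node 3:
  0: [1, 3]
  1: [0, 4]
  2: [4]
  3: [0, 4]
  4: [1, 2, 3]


Visit 3, push [4, 0]
Visit 0, push [1]
Visit 1, push [4]
Visit 4, push [2]
Visit 2, push []

DFS order: [3, 0, 1, 4, 2]


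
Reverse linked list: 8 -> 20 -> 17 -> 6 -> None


Step 1: curr=8, set curr.next=prev(None) | reversed so far: 8
Step 2: curr=20, set curr.next=prev(8) | reversed so far: 20 -> 8
Step 3: curr=17, set curr.next=prev(20) | reversed so far: 17 -> 20 -> 8
Step 4: curr=6, set curr.next=prev(17) | reversed so far: 6 -> 17 -> 20 -> 8

6 -> 17 -> 20 -> 8 -> None


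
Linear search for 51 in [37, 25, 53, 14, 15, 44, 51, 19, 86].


i=0: 37!=51
i=1: 25!=51
i=2: 53!=51
i=3: 14!=51
i=4: 15!=51
i=5: 44!=51
i=6: 51==51 found!

Found at 6, 7 comps


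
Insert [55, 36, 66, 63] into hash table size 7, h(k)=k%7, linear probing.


Insert 55: h=6 -> slot 6
Insert 36: h=1 -> slot 1
Insert 66: h=3 -> slot 3
Insert 63: h=0 -> slot 0

Table: [63, 36, None, 66, None, None, 55]


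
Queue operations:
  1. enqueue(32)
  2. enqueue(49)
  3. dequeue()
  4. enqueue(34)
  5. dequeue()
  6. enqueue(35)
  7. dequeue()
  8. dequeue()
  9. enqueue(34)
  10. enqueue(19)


enqueue(32) -> [32]
enqueue(49) -> [32, 49]
dequeue()->32, [49]
enqueue(34) -> [49, 34]
dequeue()->49, [34]
enqueue(35) -> [34, 35]
dequeue()->34, [35]
dequeue()->35, []
enqueue(34) -> [34]
enqueue(19) -> [34, 19]

Final queue: [34, 19]


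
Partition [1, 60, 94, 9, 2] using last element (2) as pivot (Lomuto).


Pivot: 2
  1 <= 2: advance i (no swap)
Place pivot at 1: [1, 2, 94, 9, 60]

Partitioned: [1, 2, 94, 9, 60]


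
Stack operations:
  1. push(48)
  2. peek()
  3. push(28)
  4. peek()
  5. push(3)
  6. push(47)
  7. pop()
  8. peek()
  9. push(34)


push(48) -> [48]
peek()->48
push(28) -> [48, 28]
peek()->28
push(3) -> [48, 28, 3]
push(47) -> [48, 28, 3, 47]
pop()->47, [48, 28, 3]
peek()->3
push(34) -> [48, 28, 3, 34]

Final stack: [48, 28, 3, 34]


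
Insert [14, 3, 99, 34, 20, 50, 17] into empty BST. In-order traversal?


Insert 14: root
Insert 3: L from 14
Insert 99: R from 14
Insert 34: R from 14 -> L from 99
Insert 20: R from 14 -> L from 99 -> L from 34
Insert 50: R from 14 -> L from 99 -> R from 34
Insert 17: R from 14 -> L from 99 -> L from 34 -> L from 20

In-order: [3, 14, 17, 20, 34, 50, 99]


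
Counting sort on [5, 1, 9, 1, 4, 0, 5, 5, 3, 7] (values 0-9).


Input: [5, 1, 9, 1, 4, 0, 5, 5, 3, 7]
Counts: [1, 2, 0, 1, 1, 3, 0, 1, 0, 1]

Sorted: [0, 1, 1, 3, 4, 5, 5, 5, 7, 9]


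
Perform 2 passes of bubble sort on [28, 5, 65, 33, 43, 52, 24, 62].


Initial: [28, 5, 65, 33, 43, 52, 24, 62]
Pass 1: [5, 28, 33, 43, 52, 24, 62, 65] (6 swaps)
Pass 2: [5, 28, 33, 43, 24, 52, 62, 65] (1 swaps)

After 2 passes: [5, 28, 33, 43, 24, 52, 62, 65]


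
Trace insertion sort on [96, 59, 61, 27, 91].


Initial: [96, 59, 61, 27, 91]
Insert 59: [59, 96, 61, 27, 91]
Insert 61: [59, 61, 96, 27, 91]
Insert 27: [27, 59, 61, 96, 91]
Insert 91: [27, 59, 61, 91, 96]

Sorted: [27, 59, 61, 91, 96]


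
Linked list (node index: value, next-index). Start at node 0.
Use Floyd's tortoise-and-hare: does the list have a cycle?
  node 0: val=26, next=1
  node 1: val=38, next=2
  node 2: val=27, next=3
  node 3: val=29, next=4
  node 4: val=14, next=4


Floyd's tortoise (slow, +1) and hare (fast, +2):
  init: slow=0, fast=0
  step 1: slow=1, fast=2
  step 2: slow=2, fast=4
  step 3: slow=3, fast=4
  step 4: slow=4, fast=4
  slow == fast at node 4: cycle detected

Cycle: yes


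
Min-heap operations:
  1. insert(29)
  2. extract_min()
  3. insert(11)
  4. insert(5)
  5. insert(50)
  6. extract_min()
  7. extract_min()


insert(29) -> [29]
extract_min()->29, []
insert(11) -> [11]
insert(5) -> [5, 11]
insert(50) -> [5, 11, 50]
extract_min()->5, [11, 50]
extract_min()->11, [50]

Final heap: [50]


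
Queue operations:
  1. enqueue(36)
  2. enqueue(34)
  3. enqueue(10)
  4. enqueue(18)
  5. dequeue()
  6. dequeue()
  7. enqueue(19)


enqueue(36) -> [36]
enqueue(34) -> [36, 34]
enqueue(10) -> [36, 34, 10]
enqueue(18) -> [36, 34, 10, 18]
dequeue()->36, [34, 10, 18]
dequeue()->34, [10, 18]
enqueue(19) -> [10, 18, 19]

Final queue: [10, 18, 19]


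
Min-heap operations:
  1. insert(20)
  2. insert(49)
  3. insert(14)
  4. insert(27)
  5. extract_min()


insert(20) -> [20]
insert(49) -> [20, 49]
insert(14) -> [14, 49, 20]
insert(27) -> [14, 27, 20, 49]
extract_min()->14, [20, 27, 49]

Final heap: [20, 27, 49]


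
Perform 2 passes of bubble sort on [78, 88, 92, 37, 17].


Initial: [78, 88, 92, 37, 17]
Pass 1: [78, 88, 37, 17, 92] (2 swaps)
Pass 2: [78, 37, 17, 88, 92] (2 swaps)

After 2 passes: [78, 37, 17, 88, 92]


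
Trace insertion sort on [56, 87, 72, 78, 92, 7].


Initial: [56, 87, 72, 78, 92, 7]
Insert 87: [56, 87, 72, 78, 92, 7]
Insert 72: [56, 72, 87, 78, 92, 7]
Insert 78: [56, 72, 78, 87, 92, 7]
Insert 92: [56, 72, 78, 87, 92, 7]
Insert 7: [7, 56, 72, 78, 87, 92]

Sorted: [7, 56, 72, 78, 87, 92]


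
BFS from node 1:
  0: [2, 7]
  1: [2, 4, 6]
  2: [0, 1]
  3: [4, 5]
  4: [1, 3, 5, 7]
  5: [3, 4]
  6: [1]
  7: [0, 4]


Visit 1, enqueue [2, 4, 6]
Visit 2, enqueue [0]
Visit 4, enqueue [3, 5, 7]
Visit 6, enqueue []
Visit 0, enqueue []
Visit 3, enqueue []
Visit 5, enqueue []
Visit 7, enqueue []

BFS order: [1, 2, 4, 6, 0, 3, 5, 7]


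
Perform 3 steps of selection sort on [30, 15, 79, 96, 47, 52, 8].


Initial: [30, 15, 79, 96, 47, 52, 8]
Step 1: min=8 at 6
  Swap: [8, 15, 79, 96, 47, 52, 30]
Step 2: min=15 at 1
  Swap: [8, 15, 79, 96, 47, 52, 30]
Step 3: min=30 at 6
  Swap: [8, 15, 30, 96, 47, 52, 79]

After 3 steps: [8, 15, 30, 96, 47, 52, 79]


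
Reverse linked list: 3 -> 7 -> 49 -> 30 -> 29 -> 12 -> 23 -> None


Step 1: curr=3, set curr.next=prev(None) | reversed so far: 3
Step 2: curr=7, set curr.next=prev(3) | reversed so far: 7 -> 3
Step 3: curr=49, set curr.next=prev(7) | reversed so far: 49 -> 7 -> 3
Step 4: curr=30, set curr.next=prev(49) | reversed so far: 30 -> 49 -> 7 -> 3
Step 5: curr=29, set curr.next=prev(30) | reversed so far: 29 -> 30 -> 49 -> 7 -> 3
Step 6: curr=12, set curr.next=prev(29) | reversed so far: 12 -> 29 -> 30 -> 49 -> 7 -> 3
Step 7: curr=23, set curr.next=prev(12) | reversed so far: 23 -> 12 -> 29 -> 30 -> 49 -> 7 -> 3

23 -> 12 -> 29 -> 30 -> 49 -> 7 -> 3 -> None


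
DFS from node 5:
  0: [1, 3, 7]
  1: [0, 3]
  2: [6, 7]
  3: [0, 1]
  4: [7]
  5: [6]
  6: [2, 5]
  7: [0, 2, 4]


Visit 5, push [6]
Visit 6, push [2]
Visit 2, push [7]
Visit 7, push [4, 0]
Visit 0, push [3, 1]
Visit 1, push [3]
Visit 3, push []
Visit 4, push []

DFS order: [5, 6, 2, 7, 0, 1, 3, 4]


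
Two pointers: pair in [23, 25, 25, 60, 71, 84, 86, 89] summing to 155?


lo=0(23)+hi=7(89)=112
lo=1(25)+hi=7(89)=114
lo=2(25)+hi=7(89)=114
lo=3(60)+hi=7(89)=149
lo=4(71)+hi=7(89)=160
lo=4(71)+hi=6(86)=157
lo=4(71)+hi=5(84)=155

Yes: 71+84=155


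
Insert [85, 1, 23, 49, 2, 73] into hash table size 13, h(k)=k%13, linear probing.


Insert 85: h=7 -> slot 7
Insert 1: h=1 -> slot 1
Insert 23: h=10 -> slot 10
Insert 49: h=10, 1 probes -> slot 11
Insert 2: h=2 -> slot 2
Insert 73: h=8 -> slot 8

Table: [None, 1, 2, None, None, None, None, 85, 73, None, 23, 49, None]


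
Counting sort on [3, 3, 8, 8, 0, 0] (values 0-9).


Input: [3, 3, 8, 8, 0, 0]
Counts: [2, 0, 0, 2, 0, 0, 0, 0, 2, 0]

Sorted: [0, 0, 3, 3, 8, 8]


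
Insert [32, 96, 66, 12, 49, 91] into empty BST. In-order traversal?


Insert 32: root
Insert 96: R from 32
Insert 66: R from 32 -> L from 96
Insert 12: L from 32
Insert 49: R from 32 -> L from 96 -> L from 66
Insert 91: R from 32 -> L from 96 -> R from 66

In-order: [12, 32, 49, 66, 91, 96]


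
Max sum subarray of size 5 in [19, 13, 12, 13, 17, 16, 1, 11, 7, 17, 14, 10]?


[0:5]: 74
[1:6]: 71
[2:7]: 59
[3:8]: 58
[4:9]: 52
[5:10]: 52
[6:11]: 50
[7:12]: 59

Max: 74 at [0:5]


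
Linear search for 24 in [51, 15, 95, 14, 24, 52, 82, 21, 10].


i=0: 51!=24
i=1: 15!=24
i=2: 95!=24
i=3: 14!=24
i=4: 24==24 found!

Found at 4, 5 comps


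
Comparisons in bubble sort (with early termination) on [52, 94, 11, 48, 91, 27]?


Algorithm: bubble sort (with early termination)
Input: [52, 94, 11, 48, 91, 27]
Sorted: [11, 27, 48, 52, 91, 94]

15


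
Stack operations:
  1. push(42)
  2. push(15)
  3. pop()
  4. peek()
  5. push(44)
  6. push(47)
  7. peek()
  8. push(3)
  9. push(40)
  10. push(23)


push(42) -> [42]
push(15) -> [42, 15]
pop()->15, [42]
peek()->42
push(44) -> [42, 44]
push(47) -> [42, 44, 47]
peek()->47
push(3) -> [42, 44, 47, 3]
push(40) -> [42, 44, 47, 3, 40]
push(23) -> [42, 44, 47, 3, 40, 23]

Final stack: [42, 44, 47, 3, 40, 23]


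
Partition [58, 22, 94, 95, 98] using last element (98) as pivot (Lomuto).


Pivot: 98
  58 <= 98: advance i (no swap)
  22 <= 98: advance i (no swap)
  94 <= 98: advance i (no swap)
  95 <= 98: advance i (no swap)
Place pivot at 4: [58, 22, 94, 95, 98]

Partitioned: [58, 22, 94, 95, 98]


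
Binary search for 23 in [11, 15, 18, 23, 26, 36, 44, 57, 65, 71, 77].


Step 1: lo=0, hi=10, mid=5, val=36
Step 2: lo=0, hi=4, mid=2, val=18
Step 3: lo=3, hi=4, mid=3, val=23

Found at index 3


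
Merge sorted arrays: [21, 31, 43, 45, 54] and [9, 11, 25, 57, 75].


Take 9 from B
Take 11 from B
Take 21 from A
Take 25 from B
Take 31 from A
Take 43 from A
Take 45 from A
Take 54 from A

Merged: [9, 11, 21, 25, 31, 43, 45, 54, 57, 75]


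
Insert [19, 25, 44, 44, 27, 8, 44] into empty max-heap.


Insert 19: [19]
Insert 25: [25, 19]
Insert 44: [44, 19, 25]
Insert 44: [44, 44, 25, 19]
Insert 27: [44, 44, 25, 19, 27]
Insert 8: [44, 44, 25, 19, 27, 8]
Insert 44: [44, 44, 44, 19, 27, 8, 25]

Final heap: [44, 44, 44, 19, 27, 8, 25]


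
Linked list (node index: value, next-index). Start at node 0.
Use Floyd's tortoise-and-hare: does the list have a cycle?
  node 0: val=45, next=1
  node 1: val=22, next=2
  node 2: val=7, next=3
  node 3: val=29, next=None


Floyd's tortoise (slow, +1) and hare (fast, +2):
  init: slow=0, fast=0
  step 1: slow=1, fast=2
  step 2: fast 2->3->None, no cycle

Cycle: no


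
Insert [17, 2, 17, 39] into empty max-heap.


Insert 17: [17]
Insert 2: [17, 2]
Insert 17: [17, 2, 17]
Insert 39: [39, 17, 17, 2]

Final heap: [39, 17, 17, 2]


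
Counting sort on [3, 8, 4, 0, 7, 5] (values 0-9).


Input: [3, 8, 4, 0, 7, 5]
Counts: [1, 0, 0, 1, 1, 1, 0, 1, 1, 0]

Sorted: [0, 3, 4, 5, 7, 8]


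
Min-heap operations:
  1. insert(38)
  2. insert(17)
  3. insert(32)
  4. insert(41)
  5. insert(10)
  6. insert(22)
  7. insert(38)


insert(38) -> [38]
insert(17) -> [17, 38]
insert(32) -> [17, 38, 32]
insert(41) -> [17, 38, 32, 41]
insert(10) -> [10, 17, 32, 41, 38]
insert(22) -> [10, 17, 22, 41, 38, 32]
insert(38) -> [10, 17, 22, 41, 38, 32, 38]

Final heap: [10, 17, 22, 41, 38, 32, 38]


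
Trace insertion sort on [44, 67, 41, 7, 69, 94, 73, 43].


Initial: [44, 67, 41, 7, 69, 94, 73, 43]
Insert 67: [44, 67, 41, 7, 69, 94, 73, 43]
Insert 41: [41, 44, 67, 7, 69, 94, 73, 43]
Insert 7: [7, 41, 44, 67, 69, 94, 73, 43]
Insert 69: [7, 41, 44, 67, 69, 94, 73, 43]
Insert 94: [7, 41, 44, 67, 69, 94, 73, 43]
Insert 73: [7, 41, 44, 67, 69, 73, 94, 43]
Insert 43: [7, 41, 43, 44, 67, 69, 73, 94]

Sorted: [7, 41, 43, 44, 67, 69, 73, 94]


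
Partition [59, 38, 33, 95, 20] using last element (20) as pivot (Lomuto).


Pivot: 20
Place pivot at 0: [20, 38, 33, 95, 59]

Partitioned: [20, 38, 33, 95, 59]


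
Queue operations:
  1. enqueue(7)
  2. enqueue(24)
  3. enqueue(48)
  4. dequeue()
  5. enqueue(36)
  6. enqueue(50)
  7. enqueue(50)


enqueue(7) -> [7]
enqueue(24) -> [7, 24]
enqueue(48) -> [7, 24, 48]
dequeue()->7, [24, 48]
enqueue(36) -> [24, 48, 36]
enqueue(50) -> [24, 48, 36, 50]
enqueue(50) -> [24, 48, 36, 50, 50]

Final queue: [24, 48, 36, 50, 50]


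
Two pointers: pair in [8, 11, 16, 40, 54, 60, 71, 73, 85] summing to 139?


lo=0(8)+hi=8(85)=93
lo=1(11)+hi=8(85)=96
lo=2(16)+hi=8(85)=101
lo=3(40)+hi=8(85)=125
lo=4(54)+hi=8(85)=139

Yes: 54+85=139


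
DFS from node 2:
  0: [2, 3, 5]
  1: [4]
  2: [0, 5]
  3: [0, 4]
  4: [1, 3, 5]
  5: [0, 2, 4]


Visit 2, push [5, 0]
Visit 0, push [5, 3]
Visit 3, push [4]
Visit 4, push [5, 1]
Visit 1, push []
Visit 5, push []

DFS order: [2, 0, 3, 4, 1, 5]


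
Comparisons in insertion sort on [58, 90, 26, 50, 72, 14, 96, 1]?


Algorithm: insertion sort
Input: [58, 90, 26, 50, 72, 14, 96, 1]
Sorted: [1, 14, 26, 50, 58, 72, 90, 96]

21


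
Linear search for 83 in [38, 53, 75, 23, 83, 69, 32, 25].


i=0: 38!=83
i=1: 53!=83
i=2: 75!=83
i=3: 23!=83
i=4: 83==83 found!

Found at 4, 5 comps


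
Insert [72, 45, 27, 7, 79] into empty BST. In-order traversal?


Insert 72: root
Insert 45: L from 72
Insert 27: L from 72 -> L from 45
Insert 7: L from 72 -> L from 45 -> L from 27
Insert 79: R from 72

In-order: [7, 27, 45, 72, 79]


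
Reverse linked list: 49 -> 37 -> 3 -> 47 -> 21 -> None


Step 1: curr=49, set curr.next=prev(None) | reversed so far: 49
Step 2: curr=37, set curr.next=prev(49) | reversed so far: 37 -> 49
Step 3: curr=3, set curr.next=prev(37) | reversed so far: 3 -> 37 -> 49
Step 4: curr=47, set curr.next=prev(3) | reversed so far: 47 -> 3 -> 37 -> 49
Step 5: curr=21, set curr.next=prev(47) | reversed so far: 21 -> 47 -> 3 -> 37 -> 49

21 -> 47 -> 3 -> 37 -> 49 -> None


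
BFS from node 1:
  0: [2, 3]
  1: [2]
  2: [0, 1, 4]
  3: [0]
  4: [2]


Visit 1, enqueue [2]
Visit 2, enqueue [0, 4]
Visit 0, enqueue [3]
Visit 4, enqueue []
Visit 3, enqueue []

BFS order: [1, 2, 0, 4, 3]


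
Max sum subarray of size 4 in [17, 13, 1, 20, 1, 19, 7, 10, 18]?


[0:4]: 51
[1:5]: 35
[2:6]: 41
[3:7]: 47
[4:8]: 37
[5:9]: 54

Max: 54 at [5:9]


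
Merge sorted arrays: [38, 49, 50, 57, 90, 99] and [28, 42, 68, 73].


Take 28 from B
Take 38 from A
Take 42 from B
Take 49 from A
Take 50 from A
Take 57 from A
Take 68 from B
Take 73 from B

Merged: [28, 38, 42, 49, 50, 57, 68, 73, 90, 99]


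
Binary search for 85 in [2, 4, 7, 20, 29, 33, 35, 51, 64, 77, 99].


Step 1: lo=0, hi=10, mid=5, val=33
Step 2: lo=6, hi=10, mid=8, val=64
Step 3: lo=9, hi=10, mid=9, val=77
Step 4: lo=10, hi=10, mid=10, val=99

Not found


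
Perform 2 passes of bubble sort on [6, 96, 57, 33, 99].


Initial: [6, 96, 57, 33, 99]
Pass 1: [6, 57, 33, 96, 99] (2 swaps)
Pass 2: [6, 33, 57, 96, 99] (1 swaps)

After 2 passes: [6, 33, 57, 96, 99]


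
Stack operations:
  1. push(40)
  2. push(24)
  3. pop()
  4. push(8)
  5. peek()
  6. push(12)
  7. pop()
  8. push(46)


push(40) -> [40]
push(24) -> [40, 24]
pop()->24, [40]
push(8) -> [40, 8]
peek()->8
push(12) -> [40, 8, 12]
pop()->12, [40, 8]
push(46) -> [40, 8, 46]

Final stack: [40, 8, 46]


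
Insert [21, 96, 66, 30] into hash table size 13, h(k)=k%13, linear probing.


Insert 21: h=8 -> slot 8
Insert 96: h=5 -> slot 5
Insert 66: h=1 -> slot 1
Insert 30: h=4 -> slot 4

Table: [None, 66, None, None, 30, 96, None, None, 21, None, None, None, None]


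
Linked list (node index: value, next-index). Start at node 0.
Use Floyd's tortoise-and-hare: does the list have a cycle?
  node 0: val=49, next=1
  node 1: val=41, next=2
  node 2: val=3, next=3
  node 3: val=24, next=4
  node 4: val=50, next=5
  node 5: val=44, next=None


Floyd's tortoise (slow, +1) and hare (fast, +2):
  init: slow=0, fast=0
  step 1: slow=1, fast=2
  step 2: slow=2, fast=4
  step 3: fast 4->5->None, no cycle

Cycle: no


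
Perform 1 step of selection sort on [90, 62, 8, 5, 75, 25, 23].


Initial: [90, 62, 8, 5, 75, 25, 23]
Step 1: min=5 at 3
  Swap: [5, 62, 8, 90, 75, 25, 23]

After 1 step: [5, 62, 8, 90, 75, 25, 23]


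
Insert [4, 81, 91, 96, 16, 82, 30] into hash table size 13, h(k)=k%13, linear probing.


Insert 4: h=4 -> slot 4
Insert 81: h=3 -> slot 3
Insert 91: h=0 -> slot 0
Insert 96: h=5 -> slot 5
Insert 16: h=3, 3 probes -> slot 6
Insert 82: h=4, 3 probes -> slot 7
Insert 30: h=4, 4 probes -> slot 8

Table: [91, None, None, 81, 4, 96, 16, 82, 30, None, None, None, None]


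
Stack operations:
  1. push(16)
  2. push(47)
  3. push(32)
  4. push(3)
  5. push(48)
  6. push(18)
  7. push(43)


push(16) -> [16]
push(47) -> [16, 47]
push(32) -> [16, 47, 32]
push(3) -> [16, 47, 32, 3]
push(48) -> [16, 47, 32, 3, 48]
push(18) -> [16, 47, 32, 3, 48, 18]
push(43) -> [16, 47, 32, 3, 48, 18, 43]

Final stack: [16, 47, 32, 3, 48, 18, 43]


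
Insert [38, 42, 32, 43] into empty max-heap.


Insert 38: [38]
Insert 42: [42, 38]
Insert 32: [42, 38, 32]
Insert 43: [43, 42, 32, 38]

Final heap: [43, 42, 32, 38]


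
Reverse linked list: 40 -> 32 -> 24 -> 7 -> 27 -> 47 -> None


Step 1: curr=40, set curr.next=prev(None) | reversed so far: 40
Step 2: curr=32, set curr.next=prev(40) | reversed so far: 32 -> 40
Step 3: curr=24, set curr.next=prev(32) | reversed so far: 24 -> 32 -> 40
Step 4: curr=7, set curr.next=prev(24) | reversed so far: 7 -> 24 -> 32 -> 40
Step 5: curr=27, set curr.next=prev(7) | reversed so far: 27 -> 7 -> 24 -> 32 -> 40
Step 6: curr=47, set curr.next=prev(27) | reversed so far: 47 -> 27 -> 7 -> 24 -> 32 -> 40

47 -> 27 -> 7 -> 24 -> 32 -> 40 -> None


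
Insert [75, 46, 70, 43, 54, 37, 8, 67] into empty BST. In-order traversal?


Insert 75: root
Insert 46: L from 75
Insert 70: L from 75 -> R from 46
Insert 43: L from 75 -> L from 46
Insert 54: L from 75 -> R from 46 -> L from 70
Insert 37: L from 75 -> L from 46 -> L from 43
Insert 8: L from 75 -> L from 46 -> L from 43 -> L from 37
Insert 67: L from 75 -> R from 46 -> L from 70 -> R from 54

In-order: [8, 37, 43, 46, 54, 67, 70, 75]


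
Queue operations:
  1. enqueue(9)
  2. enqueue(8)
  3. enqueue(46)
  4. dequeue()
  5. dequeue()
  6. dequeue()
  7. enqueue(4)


enqueue(9) -> [9]
enqueue(8) -> [9, 8]
enqueue(46) -> [9, 8, 46]
dequeue()->9, [8, 46]
dequeue()->8, [46]
dequeue()->46, []
enqueue(4) -> [4]

Final queue: [4]


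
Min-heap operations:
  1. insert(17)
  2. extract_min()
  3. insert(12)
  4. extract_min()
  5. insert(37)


insert(17) -> [17]
extract_min()->17, []
insert(12) -> [12]
extract_min()->12, []
insert(37) -> [37]

Final heap: [37]


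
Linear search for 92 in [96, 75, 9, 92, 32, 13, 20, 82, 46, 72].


i=0: 96!=92
i=1: 75!=92
i=2: 9!=92
i=3: 92==92 found!

Found at 3, 4 comps


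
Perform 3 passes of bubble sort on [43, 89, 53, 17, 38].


Initial: [43, 89, 53, 17, 38]
Pass 1: [43, 53, 17, 38, 89] (3 swaps)
Pass 2: [43, 17, 38, 53, 89] (2 swaps)
Pass 3: [17, 38, 43, 53, 89] (2 swaps)

After 3 passes: [17, 38, 43, 53, 89]


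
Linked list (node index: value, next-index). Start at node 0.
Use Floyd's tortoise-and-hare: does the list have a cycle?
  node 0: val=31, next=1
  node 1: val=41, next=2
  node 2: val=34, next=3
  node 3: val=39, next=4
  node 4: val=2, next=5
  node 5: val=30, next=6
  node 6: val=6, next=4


Floyd's tortoise (slow, +1) and hare (fast, +2):
  init: slow=0, fast=0
  step 1: slow=1, fast=2
  step 2: slow=2, fast=4
  step 3: slow=3, fast=6
  step 4: slow=4, fast=5
  step 5: slow=5, fast=4
  step 6: slow=6, fast=6
  slow == fast at node 6: cycle detected

Cycle: yes


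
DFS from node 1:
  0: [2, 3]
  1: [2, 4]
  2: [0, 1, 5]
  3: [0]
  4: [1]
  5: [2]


Visit 1, push [4, 2]
Visit 2, push [5, 0]
Visit 0, push [3]
Visit 3, push []
Visit 5, push []
Visit 4, push []

DFS order: [1, 2, 0, 3, 5, 4]


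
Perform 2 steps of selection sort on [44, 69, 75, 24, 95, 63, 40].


Initial: [44, 69, 75, 24, 95, 63, 40]
Step 1: min=24 at 3
  Swap: [24, 69, 75, 44, 95, 63, 40]
Step 2: min=40 at 6
  Swap: [24, 40, 75, 44, 95, 63, 69]

After 2 steps: [24, 40, 75, 44, 95, 63, 69]


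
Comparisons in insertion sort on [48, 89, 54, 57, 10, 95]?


Algorithm: insertion sort
Input: [48, 89, 54, 57, 10, 95]
Sorted: [10, 48, 54, 57, 89, 95]

10


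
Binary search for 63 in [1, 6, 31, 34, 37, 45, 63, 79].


Step 1: lo=0, hi=7, mid=3, val=34
Step 2: lo=4, hi=7, mid=5, val=45
Step 3: lo=6, hi=7, mid=6, val=63

Found at index 6


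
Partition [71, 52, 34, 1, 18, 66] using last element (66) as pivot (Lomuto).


Pivot: 66
  52 <= 66: swap -> [52, 71, 34, 1, 18, 66]
  34 <= 66: swap -> [52, 34, 71, 1, 18, 66]
  1 <= 66: swap -> [52, 34, 1, 71, 18, 66]
  18 <= 66: swap -> [52, 34, 1, 18, 71, 66]
Place pivot at 4: [52, 34, 1, 18, 66, 71]

Partitioned: [52, 34, 1, 18, 66, 71]


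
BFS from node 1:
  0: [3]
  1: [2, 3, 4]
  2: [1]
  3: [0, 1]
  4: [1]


Visit 1, enqueue [2, 3, 4]
Visit 2, enqueue []
Visit 3, enqueue [0]
Visit 4, enqueue []
Visit 0, enqueue []

BFS order: [1, 2, 3, 4, 0]


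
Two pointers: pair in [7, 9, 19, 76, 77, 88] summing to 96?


lo=0(7)+hi=5(88)=95
lo=1(9)+hi=5(88)=97
lo=1(9)+hi=4(77)=86
lo=2(19)+hi=4(77)=96

Yes: 19+77=96


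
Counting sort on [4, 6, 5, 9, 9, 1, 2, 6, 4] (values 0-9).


Input: [4, 6, 5, 9, 9, 1, 2, 6, 4]
Counts: [0, 1, 1, 0, 2, 1, 2, 0, 0, 2]

Sorted: [1, 2, 4, 4, 5, 6, 6, 9, 9]


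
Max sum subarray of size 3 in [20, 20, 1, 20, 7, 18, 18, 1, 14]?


[0:3]: 41
[1:4]: 41
[2:5]: 28
[3:6]: 45
[4:7]: 43
[5:8]: 37
[6:9]: 33

Max: 45 at [3:6]


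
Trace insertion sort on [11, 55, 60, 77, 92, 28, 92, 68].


Initial: [11, 55, 60, 77, 92, 28, 92, 68]
Insert 55: [11, 55, 60, 77, 92, 28, 92, 68]
Insert 60: [11, 55, 60, 77, 92, 28, 92, 68]
Insert 77: [11, 55, 60, 77, 92, 28, 92, 68]
Insert 92: [11, 55, 60, 77, 92, 28, 92, 68]
Insert 28: [11, 28, 55, 60, 77, 92, 92, 68]
Insert 92: [11, 28, 55, 60, 77, 92, 92, 68]
Insert 68: [11, 28, 55, 60, 68, 77, 92, 92]

Sorted: [11, 28, 55, 60, 68, 77, 92, 92]


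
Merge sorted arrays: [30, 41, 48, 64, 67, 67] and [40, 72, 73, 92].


Take 30 from A
Take 40 from B
Take 41 from A
Take 48 from A
Take 64 from A
Take 67 from A
Take 67 from A

Merged: [30, 40, 41, 48, 64, 67, 67, 72, 73, 92]


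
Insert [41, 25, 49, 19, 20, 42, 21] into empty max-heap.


Insert 41: [41]
Insert 25: [41, 25]
Insert 49: [49, 25, 41]
Insert 19: [49, 25, 41, 19]
Insert 20: [49, 25, 41, 19, 20]
Insert 42: [49, 25, 42, 19, 20, 41]
Insert 21: [49, 25, 42, 19, 20, 41, 21]

Final heap: [49, 25, 42, 19, 20, 41, 21]


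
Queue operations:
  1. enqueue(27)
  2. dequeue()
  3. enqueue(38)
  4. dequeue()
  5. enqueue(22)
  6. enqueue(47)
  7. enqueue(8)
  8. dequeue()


enqueue(27) -> [27]
dequeue()->27, []
enqueue(38) -> [38]
dequeue()->38, []
enqueue(22) -> [22]
enqueue(47) -> [22, 47]
enqueue(8) -> [22, 47, 8]
dequeue()->22, [47, 8]

Final queue: [47, 8]


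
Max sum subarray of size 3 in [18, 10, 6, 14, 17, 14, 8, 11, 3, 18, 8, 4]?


[0:3]: 34
[1:4]: 30
[2:5]: 37
[3:6]: 45
[4:7]: 39
[5:8]: 33
[6:9]: 22
[7:10]: 32
[8:11]: 29
[9:12]: 30

Max: 45 at [3:6]


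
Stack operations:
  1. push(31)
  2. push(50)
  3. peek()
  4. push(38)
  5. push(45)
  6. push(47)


push(31) -> [31]
push(50) -> [31, 50]
peek()->50
push(38) -> [31, 50, 38]
push(45) -> [31, 50, 38, 45]
push(47) -> [31, 50, 38, 45, 47]

Final stack: [31, 50, 38, 45, 47]


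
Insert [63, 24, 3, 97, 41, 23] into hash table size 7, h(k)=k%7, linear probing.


Insert 63: h=0 -> slot 0
Insert 24: h=3 -> slot 3
Insert 3: h=3, 1 probes -> slot 4
Insert 97: h=6 -> slot 6
Insert 41: h=6, 2 probes -> slot 1
Insert 23: h=2 -> slot 2

Table: [63, 41, 23, 24, 3, None, 97]


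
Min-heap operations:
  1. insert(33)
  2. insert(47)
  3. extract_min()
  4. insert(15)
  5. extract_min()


insert(33) -> [33]
insert(47) -> [33, 47]
extract_min()->33, [47]
insert(15) -> [15, 47]
extract_min()->15, [47]

Final heap: [47]


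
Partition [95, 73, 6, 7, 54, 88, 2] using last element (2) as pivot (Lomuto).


Pivot: 2
Place pivot at 0: [2, 73, 6, 7, 54, 88, 95]

Partitioned: [2, 73, 6, 7, 54, 88, 95]


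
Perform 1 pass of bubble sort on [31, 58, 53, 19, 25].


Initial: [31, 58, 53, 19, 25]
Pass 1: [31, 53, 19, 25, 58] (3 swaps)

After 1 pass: [31, 53, 19, 25, 58]


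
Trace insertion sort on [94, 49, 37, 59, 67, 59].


Initial: [94, 49, 37, 59, 67, 59]
Insert 49: [49, 94, 37, 59, 67, 59]
Insert 37: [37, 49, 94, 59, 67, 59]
Insert 59: [37, 49, 59, 94, 67, 59]
Insert 67: [37, 49, 59, 67, 94, 59]
Insert 59: [37, 49, 59, 59, 67, 94]

Sorted: [37, 49, 59, 59, 67, 94]


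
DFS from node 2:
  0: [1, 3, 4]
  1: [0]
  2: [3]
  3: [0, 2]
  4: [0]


Visit 2, push [3]
Visit 3, push [0]
Visit 0, push [4, 1]
Visit 1, push []
Visit 4, push []

DFS order: [2, 3, 0, 1, 4]
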